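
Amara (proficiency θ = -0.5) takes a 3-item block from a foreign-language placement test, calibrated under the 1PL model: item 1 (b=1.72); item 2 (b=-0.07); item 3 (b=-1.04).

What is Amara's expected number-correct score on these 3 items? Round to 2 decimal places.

1.12

P(θ) = 1 / (1 + exp(−(θ − b)))
P_1 = 1/(1+e^{2.2200}) = 0.0980
P_2 = 1/(1+e^{0.4300}) = 0.3941
P_3 = 1/(1+e^{-0.5400}) = 0.6318
E[score] = 0.0980 + 0.3941 + 0.6318 = 1.1239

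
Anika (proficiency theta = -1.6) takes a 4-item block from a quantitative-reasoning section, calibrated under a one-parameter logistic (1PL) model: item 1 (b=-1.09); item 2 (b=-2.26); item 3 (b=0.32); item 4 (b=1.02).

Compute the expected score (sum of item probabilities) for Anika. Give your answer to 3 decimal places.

1.230

P(theta) = 1 / (1 + exp(−(theta − b)))
P_1 = 1/(1+e^{0.5100}) = 0.3752
P_2 = 1/(1+e^{-0.6600}) = 0.6593
P_3 = 1/(1+e^{1.9200}) = 0.1279
P_4 = 1/(1+e^{2.6200}) = 0.0679
E[score] = 0.3752 + 0.6593 + 0.1279 + 0.0679 = 1.2302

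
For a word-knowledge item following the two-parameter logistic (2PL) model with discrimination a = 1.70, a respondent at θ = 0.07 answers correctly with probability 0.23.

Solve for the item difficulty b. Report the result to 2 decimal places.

P(θ) = 1 / (1 + exp(−a(θ − b)))
logit(0.23) = ln(0.23/0.77) = -1.2083
b = θ − logit/(a) = 0.07 − (-1.2083)/1.7000 = 0.7808

0.78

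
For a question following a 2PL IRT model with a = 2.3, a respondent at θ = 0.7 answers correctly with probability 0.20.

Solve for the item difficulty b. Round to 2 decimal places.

P(θ) = 1 / (1 + exp(−a(θ − b)))
logit(0.20) = ln(0.20/0.80) = -1.3863
b = θ − logit/(a) = 0.7 − (-1.3863)/2.3000 = 1.3027

1.30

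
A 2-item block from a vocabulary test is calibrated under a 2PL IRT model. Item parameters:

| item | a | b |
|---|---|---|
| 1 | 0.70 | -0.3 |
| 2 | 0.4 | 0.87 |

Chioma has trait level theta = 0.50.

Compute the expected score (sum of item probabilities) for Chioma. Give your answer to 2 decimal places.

1.10

P(theta) = 1 / (1 + exp(−a(theta − b)))
P_1 = 1/(1+e^{-0.5600}) = 0.6365
P_2 = 1/(1+e^{0.1480}) = 0.4631
E[score] = 0.6365 + 0.4631 = 1.0995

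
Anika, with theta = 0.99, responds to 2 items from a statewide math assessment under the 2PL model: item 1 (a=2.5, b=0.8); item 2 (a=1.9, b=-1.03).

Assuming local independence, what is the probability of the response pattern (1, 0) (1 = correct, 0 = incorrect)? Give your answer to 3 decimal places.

P(theta) = 1 / (1 + exp(−a(theta − b)))
P_1 = 1/(1+e^{-0.4750}) = 0.6166
P_2 = 1/(1+e^{-3.8380}) = 0.9789
L = P_1 × (1−P_2) = 0.6166 × 0.0211 = 0.01300

0.013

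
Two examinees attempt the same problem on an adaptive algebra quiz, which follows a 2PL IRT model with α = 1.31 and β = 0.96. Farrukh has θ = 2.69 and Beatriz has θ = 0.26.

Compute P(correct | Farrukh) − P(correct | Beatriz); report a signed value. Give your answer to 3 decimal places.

0.620

P(θ) = 1 / (1 + exp(−α(θ − β)))
P(Farrukh) = 0.9060  [exponent 2.2663]
P(Beatriz) = 0.2856  [exponent -0.9170]
Difference = 0.9060 − 0.2856 = 0.6205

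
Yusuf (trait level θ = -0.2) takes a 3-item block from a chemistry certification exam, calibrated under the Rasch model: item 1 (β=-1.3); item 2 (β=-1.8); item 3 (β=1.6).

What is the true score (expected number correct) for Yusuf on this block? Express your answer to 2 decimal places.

P(θ) = 1 / (1 + exp(−(θ − β)))
P_1 = 1/(1+e^{-1.1000}) = 0.7503
P_2 = 1/(1+e^{-1.6000}) = 0.8320
P_3 = 1/(1+e^{1.8000}) = 0.1419
E[score] = 0.7503 + 0.8320 + 0.1419 = 1.7241

1.72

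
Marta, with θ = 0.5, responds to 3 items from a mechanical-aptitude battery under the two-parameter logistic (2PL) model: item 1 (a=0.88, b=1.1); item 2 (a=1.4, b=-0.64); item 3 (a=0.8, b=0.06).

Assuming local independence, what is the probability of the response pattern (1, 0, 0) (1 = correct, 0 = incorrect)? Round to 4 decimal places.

0.0258

P(θ) = 1 / (1 + exp(−a(θ − b)))
P_1 = 1/(1+e^{0.5280}) = 0.3710
P_2 = 1/(1+e^{-1.5960}) = 0.8315
P_3 = 1/(1+e^{-0.3520}) = 0.5871
L = P_1 × (1−P_2) × (1−P_3) = 0.3710 × 0.1685 × 0.4129 = 0.02582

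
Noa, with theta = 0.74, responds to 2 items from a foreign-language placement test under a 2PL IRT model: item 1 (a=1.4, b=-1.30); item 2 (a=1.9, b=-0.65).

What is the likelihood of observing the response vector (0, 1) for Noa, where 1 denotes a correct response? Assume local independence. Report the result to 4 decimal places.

0.0508

P(theta) = 1 / (1 + exp(−a(theta − b)))
P_1 = 1/(1+e^{-2.8560}) = 0.9456
P_2 = 1/(1+e^{-2.6410}) = 0.9335
L = (1−P_1) × P_2 = 0.0544 × 0.9335 = 0.05075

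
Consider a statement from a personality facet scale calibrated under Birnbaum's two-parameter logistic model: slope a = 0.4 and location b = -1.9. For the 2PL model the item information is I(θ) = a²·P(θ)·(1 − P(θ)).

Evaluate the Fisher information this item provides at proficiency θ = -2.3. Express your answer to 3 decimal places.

P = 1/(1+e^{0.1600}) = 0.4601
P(1−P) = 0.4601 × 0.5399 = 0.2484
I = a² × P(1−P) = 0.4² × 0.2484 = 0.03975

0.040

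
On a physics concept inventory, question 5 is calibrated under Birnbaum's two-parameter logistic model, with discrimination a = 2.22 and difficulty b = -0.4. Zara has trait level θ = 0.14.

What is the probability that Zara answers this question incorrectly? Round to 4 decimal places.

P(θ) = 1 / (1 + exp(−a(θ − b)))
Exponent: 2.22 × (0.14 − (-0.4)) = 1.1988
1/(1 + e^{-1.1988}) = 0.7683
P(incorrect) = 1 − 0.7683 = 0.2317

0.2317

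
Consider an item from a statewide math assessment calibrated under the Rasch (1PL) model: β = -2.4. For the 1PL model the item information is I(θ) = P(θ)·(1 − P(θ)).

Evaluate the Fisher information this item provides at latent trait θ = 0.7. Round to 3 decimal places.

0.041

P = 1/(1+e^{-3.1000}) = 0.9569
P(1−P) = 0.9569 × 0.0431 = 0.0412
I = P(1−P) = 0.04125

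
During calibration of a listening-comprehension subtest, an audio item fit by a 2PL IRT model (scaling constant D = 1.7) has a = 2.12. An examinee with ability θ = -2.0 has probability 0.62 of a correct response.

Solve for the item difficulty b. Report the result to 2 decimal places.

P(θ) = 1 / (1 + exp(−D·a(θ − b)))
logit(0.62) = ln(0.62/0.38) = 0.4895
b = θ − logit/(1.7·a) = -2.0 − 0.4895/3.6040 = -2.1358

-2.14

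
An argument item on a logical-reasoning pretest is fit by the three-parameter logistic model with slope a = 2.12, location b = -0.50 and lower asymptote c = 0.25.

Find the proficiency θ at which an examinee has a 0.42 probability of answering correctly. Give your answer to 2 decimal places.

P(θ) = c + (1 − c) · 1 / (1 + exp(−a(θ − b)))
Remove guessing floor: (0.42 − 0.25)/(1 − 0.25) = 0.2267
logit = ln(0.2267/0.7733) = -1.2272
θ = b + logit/(a) = -0.50 + (-1.2272)/2.1200 = -1.0789

-1.08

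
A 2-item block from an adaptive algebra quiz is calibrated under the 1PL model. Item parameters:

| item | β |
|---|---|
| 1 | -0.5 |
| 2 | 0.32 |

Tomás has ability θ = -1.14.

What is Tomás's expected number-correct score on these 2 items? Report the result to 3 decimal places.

0.534

P(θ) = 1 / (1 + exp(−(θ − β)))
P_1 = 1/(1+e^{0.6400}) = 0.3452
P_2 = 1/(1+e^{1.4600}) = 0.1885
E[score] = 0.3452 + 0.1885 = 0.5337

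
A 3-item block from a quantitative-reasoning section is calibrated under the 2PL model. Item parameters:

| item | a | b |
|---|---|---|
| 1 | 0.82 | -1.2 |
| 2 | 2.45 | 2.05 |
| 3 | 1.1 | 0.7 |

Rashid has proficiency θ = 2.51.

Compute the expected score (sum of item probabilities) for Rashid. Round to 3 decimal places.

P(θ) = 1 / (1 + exp(−a(θ − b)))
P_1 = 1/(1+e^{-3.0422}) = 0.9544
P_2 = 1/(1+e^{-1.1270}) = 0.7553
P_3 = 1/(1+e^{-1.9910}) = 0.8798
E[score] = 0.9544 + 0.7553 + 0.8798 = 2.5896

2.590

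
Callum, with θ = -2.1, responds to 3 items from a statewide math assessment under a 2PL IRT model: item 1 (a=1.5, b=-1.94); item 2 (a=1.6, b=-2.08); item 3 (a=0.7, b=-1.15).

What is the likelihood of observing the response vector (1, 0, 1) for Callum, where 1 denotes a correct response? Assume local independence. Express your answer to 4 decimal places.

P(θ) = 1 / (1 + exp(−a(θ − b)))
P_1 = 1/(1+e^{0.2400}) = 0.4403
P_2 = 1/(1+e^{0.0320}) = 0.4920
P_3 = 1/(1+e^{0.6650}) = 0.3396
L = P_1 × (1−P_2) × P_3 = 0.4403 × 0.5080 × 0.3396 = 0.07596

0.0760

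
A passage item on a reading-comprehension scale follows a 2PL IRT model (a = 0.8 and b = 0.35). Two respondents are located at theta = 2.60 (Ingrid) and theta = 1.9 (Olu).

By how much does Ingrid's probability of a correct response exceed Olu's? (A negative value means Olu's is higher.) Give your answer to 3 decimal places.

P(theta) = 1 / (1 + exp(−a(theta − b)))
P(Ingrid) = 0.8581  [exponent 1.8000]
P(Olu) = 0.7756  [exponent 1.2400]
Difference = 0.8581 − 0.7756 = 0.0826

0.083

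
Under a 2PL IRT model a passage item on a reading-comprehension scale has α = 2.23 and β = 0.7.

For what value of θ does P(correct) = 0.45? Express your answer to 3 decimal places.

P(θ) = 1 / (1 + exp(−α(θ − β)))
logit = ln(0.4500/0.5500) = -0.2007
θ = β + logit/(α) = 0.7 + (-0.2007)/2.2300 = 0.6100

0.610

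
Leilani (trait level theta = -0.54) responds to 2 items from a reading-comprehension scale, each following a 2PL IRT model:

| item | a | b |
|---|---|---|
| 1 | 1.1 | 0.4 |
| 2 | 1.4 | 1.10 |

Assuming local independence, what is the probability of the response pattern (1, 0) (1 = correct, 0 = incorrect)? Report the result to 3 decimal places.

P(theta) = 1 / (1 + exp(−a(theta − b)))
P_1 = 1/(1+e^{1.0340}) = 0.2623
P_2 = 1/(1+e^{2.2960}) = 0.0915
L = P_1 × (1−P_2) = 0.2623 × 0.9085 = 0.23832

0.238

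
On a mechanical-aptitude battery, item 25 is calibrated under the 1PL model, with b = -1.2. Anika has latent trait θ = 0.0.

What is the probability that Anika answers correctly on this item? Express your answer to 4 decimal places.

0.7685

P(θ) = 1 / (1 + exp(−(θ − b)))
Exponent: (0.0 − (-1.2)) = 1.2000
1/(1 + e^{-1.2000}) = 0.7685
P = 0.7685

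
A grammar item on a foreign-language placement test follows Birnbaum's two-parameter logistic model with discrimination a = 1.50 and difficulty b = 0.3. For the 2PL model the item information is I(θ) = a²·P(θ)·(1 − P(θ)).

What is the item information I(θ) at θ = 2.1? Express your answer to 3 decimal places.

P = 1/(1+e^{-2.7000}) = 0.9370
P(1−P) = 0.9370 × 0.0630 = 0.0590
I = a² × P(1−P) = 1.50² × 0.0590 = 0.13277

0.133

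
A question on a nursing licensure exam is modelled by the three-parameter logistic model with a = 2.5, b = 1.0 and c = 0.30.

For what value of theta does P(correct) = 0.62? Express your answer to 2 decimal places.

P(theta) = c + (1 − c) · 1 / (1 + exp(−a(theta − b)))
Remove guessing floor: (0.62 − 0.30)/(1 − 0.30) = 0.4571
logit = ln(0.4571/0.5429) = -0.1719
theta = b + logit/(a) = 1.0 + (-0.1719)/2.5000 = 0.9313

0.93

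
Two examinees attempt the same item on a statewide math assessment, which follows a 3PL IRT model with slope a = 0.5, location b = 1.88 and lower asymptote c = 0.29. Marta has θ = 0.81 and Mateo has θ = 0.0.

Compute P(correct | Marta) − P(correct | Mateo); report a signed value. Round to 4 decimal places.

0.0628

P(θ) = c + (1 − c) · 1 / (1 + exp(−a(θ − b)))
P(Marta) = 0.5522  [exponent -0.5350]
P(Mateo) = 0.4894  [exponent -0.9400]
Difference = 0.5522 − 0.4894 = 0.0628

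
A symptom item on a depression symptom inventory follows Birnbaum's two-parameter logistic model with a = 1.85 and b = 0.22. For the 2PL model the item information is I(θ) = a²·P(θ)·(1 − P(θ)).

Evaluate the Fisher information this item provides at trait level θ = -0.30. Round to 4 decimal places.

0.6846

P = 1/(1+e^{0.9620}) = 0.2765
P(1−P) = 0.2765 × 0.7235 = 0.2000
I = a² × P(1−P) = 1.85² × 0.2000 = 0.68463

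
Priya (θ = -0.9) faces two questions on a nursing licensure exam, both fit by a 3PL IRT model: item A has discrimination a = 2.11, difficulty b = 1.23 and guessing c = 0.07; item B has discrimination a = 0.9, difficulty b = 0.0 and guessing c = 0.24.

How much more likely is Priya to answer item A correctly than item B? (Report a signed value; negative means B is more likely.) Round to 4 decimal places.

P(θ) = c + (1 − c) · 1 / (1 + exp(−a(θ − b)))
P_A = 0.0803
P_B = 0.4740
P_A − P_B = -0.3937

-0.3937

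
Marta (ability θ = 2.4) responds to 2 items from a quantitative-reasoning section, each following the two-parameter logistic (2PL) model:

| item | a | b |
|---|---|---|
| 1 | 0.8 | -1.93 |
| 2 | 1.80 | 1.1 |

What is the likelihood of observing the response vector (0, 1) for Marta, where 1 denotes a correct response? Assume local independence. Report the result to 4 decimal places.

0.0277

P(θ) = 1 / (1 + exp(−a(θ − b)))
P_1 = 1/(1+e^{-3.4640}) = 0.9696
P_2 = 1/(1+e^{-2.3400}) = 0.9121
L = (1−P_1) × P_2 = 0.0304 × 0.9121 = 0.02769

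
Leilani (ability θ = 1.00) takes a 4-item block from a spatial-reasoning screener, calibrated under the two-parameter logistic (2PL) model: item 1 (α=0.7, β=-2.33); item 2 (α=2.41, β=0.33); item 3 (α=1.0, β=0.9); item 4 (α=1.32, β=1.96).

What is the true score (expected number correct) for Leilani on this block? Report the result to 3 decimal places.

P(θ) = 1 / (1 + exp(−α(θ − β)))
P_1 = 1/(1+e^{-2.3310}) = 0.9114
P_2 = 1/(1+e^{-1.6147}) = 0.8341
P_3 = 1/(1+e^{-0.1000}) = 0.5250
P_4 = 1/(1+e^{1.2672}) = 0.2197
E[score] = 0.9114 + 0.8341 + 0.5250 + 0.2197 = 2.4902

2.490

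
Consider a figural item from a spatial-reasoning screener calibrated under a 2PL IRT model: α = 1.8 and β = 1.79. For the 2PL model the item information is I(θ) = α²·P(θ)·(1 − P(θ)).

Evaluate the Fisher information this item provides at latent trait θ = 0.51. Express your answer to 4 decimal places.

P = 1/(1+e^{2.3040}) = 0.0908
P(1−P) = 0.0908 × 0.9092 = 0.0825
I = α² × P(1−P) = 1.8² × 0.0825 = 0.26746

0.2675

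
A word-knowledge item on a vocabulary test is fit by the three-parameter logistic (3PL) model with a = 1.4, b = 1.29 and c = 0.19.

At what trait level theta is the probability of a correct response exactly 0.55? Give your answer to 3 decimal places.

P(theta) = c + (1 − c) · 1 / (1 + exp(−a(theta − b)))
Remove guessing floor: (0.55 − 0.19)/(1 − 0.19) = 0.4444
logit = ln(0.4444/0.5556) = -0.2231
theta = b + logit/(a) = 1.29 + (-0.2231)/1.4000 = 1.1306

1.131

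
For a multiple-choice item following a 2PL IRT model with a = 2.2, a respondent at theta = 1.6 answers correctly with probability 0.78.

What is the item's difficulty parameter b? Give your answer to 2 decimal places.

P(theta) = 1 / (1 + exp(−a(theta − b)))
logit(0.78) = ln(0.78/0.22) = 1.2657
b = theta − logit/(a) = 1.6 − 1.2657/2.2000 = 1.0247

1.02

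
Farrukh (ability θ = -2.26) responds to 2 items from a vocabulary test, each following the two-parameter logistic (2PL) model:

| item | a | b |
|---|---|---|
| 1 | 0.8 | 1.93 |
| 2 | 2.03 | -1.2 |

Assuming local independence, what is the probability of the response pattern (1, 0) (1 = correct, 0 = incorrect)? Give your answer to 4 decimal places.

P(θ) = 1 / (1 + exp(−a(θ − b)))
P_1 = 1/(1+e^{3.3520}) = 0.0338
P_2 = 1/(1+e^{2.1518}) = 0.1042
L = P_1 × (1−P_2) = 0.0338 × 0.8958 = 0.03031

0.0303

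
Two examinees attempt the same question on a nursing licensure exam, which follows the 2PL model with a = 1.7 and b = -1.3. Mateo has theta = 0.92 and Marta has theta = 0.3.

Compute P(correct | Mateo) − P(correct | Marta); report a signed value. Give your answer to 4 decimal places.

0.0394

P(theta) = 1 / (1 + exp(−a(theta − b)))
P(Mateo) = 0.9776  [exponent 3.7740]
P(Marta) = 0.9382  [exponent 2.7200]
Difference = 0.9776 − 0.9382 = 0.0394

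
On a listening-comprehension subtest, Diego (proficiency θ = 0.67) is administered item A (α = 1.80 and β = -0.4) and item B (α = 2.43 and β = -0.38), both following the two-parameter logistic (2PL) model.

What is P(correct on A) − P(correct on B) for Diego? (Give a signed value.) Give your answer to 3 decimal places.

-0.055

P(θ) = 1 / (1 + exp(−α(θ − β)))
P_A = 0.8728
P_B = 0.9277
P_A − P_B = -0.0549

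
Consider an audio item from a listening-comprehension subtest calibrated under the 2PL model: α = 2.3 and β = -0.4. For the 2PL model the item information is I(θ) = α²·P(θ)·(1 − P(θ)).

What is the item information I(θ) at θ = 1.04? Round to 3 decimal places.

P = 1/(1+e^{-3.3120}) = 0.9648
P(1−P) = 0.9648 × 0.0352 = 0.0339
I = α² × P(1−P) = 2.3² × 0.0339 = 0.17947

0.179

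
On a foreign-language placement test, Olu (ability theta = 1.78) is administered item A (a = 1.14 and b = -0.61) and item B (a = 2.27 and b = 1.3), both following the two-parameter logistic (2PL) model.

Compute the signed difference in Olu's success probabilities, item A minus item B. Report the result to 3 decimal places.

P(theta) = 1 / (1 + exp(−a(theta − b)))
P_A = 0.9385
P_B = 0.7483
P_A − P_B = 0.1902

0.190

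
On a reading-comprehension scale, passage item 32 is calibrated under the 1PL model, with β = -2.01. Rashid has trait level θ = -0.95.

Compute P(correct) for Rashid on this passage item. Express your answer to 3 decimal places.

P(θ) = 1 / (1 + exp(−(θ − β)))
Exponent: (-0.95 − (-2.01)) = 1.0600
1/(1 + e^{-1.0600}) = 0.7427
P = 0.7427

0.743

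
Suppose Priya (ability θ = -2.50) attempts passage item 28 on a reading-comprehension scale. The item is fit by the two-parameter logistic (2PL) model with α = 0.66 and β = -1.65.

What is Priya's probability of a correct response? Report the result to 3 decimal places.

0.363

P(θ) = 1 / (1 + exp(−α(θ − β)))
Exponent: 0.66 × (-2.50 − (-1.65)) = -0.5610
1/(1 + e^{0.5610}) = 0.3633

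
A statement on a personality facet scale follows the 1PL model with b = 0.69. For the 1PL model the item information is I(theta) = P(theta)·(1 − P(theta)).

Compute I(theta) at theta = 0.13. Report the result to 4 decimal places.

0.2314

P = 1/(1+e^{0.5600}) = 0.3635
P(1−P) = 0.3635 × 0.6365 = 0.2314
I = P(1−P) = 0.23138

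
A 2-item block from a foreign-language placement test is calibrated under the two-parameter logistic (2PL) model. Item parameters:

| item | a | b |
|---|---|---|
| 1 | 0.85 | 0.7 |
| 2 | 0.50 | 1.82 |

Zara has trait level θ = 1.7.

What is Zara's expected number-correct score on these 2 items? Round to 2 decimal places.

1.19

P(θ) = 1 / (1 + exp(−a(θ − b)))
P_1 = 1/(1+e^{-0.8500}) = 0.7006
P_2 = 1/(1+e^{0.0600}) = 0.4850
E[score] = 0.7006 + 0.4850 = 1.1856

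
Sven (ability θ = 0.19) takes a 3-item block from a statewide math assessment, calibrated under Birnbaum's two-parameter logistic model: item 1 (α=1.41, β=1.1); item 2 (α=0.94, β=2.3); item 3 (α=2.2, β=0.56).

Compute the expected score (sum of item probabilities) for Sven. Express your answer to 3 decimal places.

P(θ) = 1 / (1 + exp(−α(θ − β)))
P_1 = 1/(1+e^{1.2831}) = 0.2170
P_2 = 1/(1+e^{1.9834}) = 0.1210
P_3 = 1/(1+e^{0.8140}) = 0.3070
E[score] = 0.2170 + 0.1210 + 0.3070 = 0.6450

0.645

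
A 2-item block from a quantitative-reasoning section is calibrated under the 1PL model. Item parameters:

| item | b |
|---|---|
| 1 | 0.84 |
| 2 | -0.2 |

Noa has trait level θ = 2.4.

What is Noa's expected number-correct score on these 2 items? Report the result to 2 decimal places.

P(θ) = 1 / (1 + exp(−(θ − b)))
P_1 = 1/(1+e^{-1.5600}) = 0.8264
P_2 = 1/(1+e^{-2.6000}) = 0.9309
E[score] = 0.8264 + 0.9309 = 1.7572

1.76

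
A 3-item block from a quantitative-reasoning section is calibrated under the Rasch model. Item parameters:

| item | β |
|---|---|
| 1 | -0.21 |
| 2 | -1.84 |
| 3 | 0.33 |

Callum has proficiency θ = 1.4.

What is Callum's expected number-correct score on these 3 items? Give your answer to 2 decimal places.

2.54

P(θ) = 1 / (1 + exp(−(θ − β)))
P_1 = 1/(1+e^{-1.6100}) = 0.8334
P_2 = 1/(1+e^{-3.2400}) = 0.9623
P_3 = 1/(1+e^{-1.0700}) = 0.7446
E[score] = 0.8334 + 0.9623 + 0.7446 = 2.5403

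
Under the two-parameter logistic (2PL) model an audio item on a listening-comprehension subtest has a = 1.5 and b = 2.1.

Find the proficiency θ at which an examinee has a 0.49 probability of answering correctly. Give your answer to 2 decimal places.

P(θ) = 1 / (1 + exp(−a(θ − b)))
logit = ln(0.4900/0.5100) = -0.0400
θ = b + logit/(a) = 2.1 + (-0.0400)/1.5000 = 2.0733

2.07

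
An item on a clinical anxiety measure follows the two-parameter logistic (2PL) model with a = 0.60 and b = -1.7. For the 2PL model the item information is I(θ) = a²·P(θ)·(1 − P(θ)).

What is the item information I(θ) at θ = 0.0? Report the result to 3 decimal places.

0.070

P = 1/(1+e^{-1.0200}) = 0.7350
P(1−P) = 0.7350 × 0.2650 = 0.1948
I = a² × P(1−P) = 0.60² × 0.1948 = 0.07012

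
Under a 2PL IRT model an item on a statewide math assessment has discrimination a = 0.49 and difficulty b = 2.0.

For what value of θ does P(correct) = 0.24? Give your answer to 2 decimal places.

-0.35

P(θ) = 1 / (1 + exp(−a(θ − b)))
logit = ln(0.2400/0.7600) = -1.1527
θ = b + logit/(a) = 2.0 + (-1.1527)/0.4900 = -0.3524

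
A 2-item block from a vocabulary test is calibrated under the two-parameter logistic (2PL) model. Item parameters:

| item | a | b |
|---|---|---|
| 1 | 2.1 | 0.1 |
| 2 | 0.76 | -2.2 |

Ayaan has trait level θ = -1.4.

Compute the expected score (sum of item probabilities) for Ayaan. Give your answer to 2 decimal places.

P(θ) = 1 / (1 + exp(−a(θ − b)))
P_1 = 1/(1+e^{3.1500}) = 0.0411
P_2 = 1/(1+e^{-0.6080}) = 0.6475
E[score] = 0.0411 + 0.6475 = 0.6886

0.69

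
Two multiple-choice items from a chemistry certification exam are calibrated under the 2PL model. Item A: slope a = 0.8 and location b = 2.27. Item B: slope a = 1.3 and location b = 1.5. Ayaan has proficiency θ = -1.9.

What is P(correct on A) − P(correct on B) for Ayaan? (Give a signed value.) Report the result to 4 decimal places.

P(θ) = 1 / (1 + exp(−a(θ − b)))
P_A = 0.0344
P_B = 0.0119
P_A − P_B = 0.0225

0.0225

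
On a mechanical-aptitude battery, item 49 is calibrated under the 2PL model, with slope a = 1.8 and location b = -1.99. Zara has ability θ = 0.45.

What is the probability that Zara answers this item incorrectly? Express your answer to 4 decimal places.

P(θ) = 1 / (1 + exp(−a(θ − b)))
Exponent: 1.8 × (0.45 − (-1.99)) = 4.3920
1/(1 + e^{-4.3920}) = 0.9878
P(incorrect) = 1 − 0.9878 = 0.0122

0.0122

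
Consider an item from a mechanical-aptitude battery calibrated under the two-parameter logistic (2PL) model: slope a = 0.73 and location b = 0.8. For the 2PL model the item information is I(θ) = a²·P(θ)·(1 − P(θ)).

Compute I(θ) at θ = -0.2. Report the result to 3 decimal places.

P = 1/(1+e^{0.7300}) = 0.3252
P(1−P) = 0.3252 × 0.6748 = 0.2194
I = a² × P(1−P) = 0.73² × 0.2194 = 0.11694

0.117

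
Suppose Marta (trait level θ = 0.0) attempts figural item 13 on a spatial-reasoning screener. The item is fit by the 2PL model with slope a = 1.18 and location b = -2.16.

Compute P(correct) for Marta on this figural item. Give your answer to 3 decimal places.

0.927

P(θ) = 1 / (1 + exp(−a(θ − b)))
Exponent: 1.18 × (0.0 − (-2.16)) = 2.5488
1/(1 + e^{-2.5488}) = 0.9275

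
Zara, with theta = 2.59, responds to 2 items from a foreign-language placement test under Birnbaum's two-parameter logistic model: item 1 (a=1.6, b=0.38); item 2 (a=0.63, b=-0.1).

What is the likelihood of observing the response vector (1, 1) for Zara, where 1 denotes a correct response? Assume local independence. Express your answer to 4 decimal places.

P(theta) = 1 / (1 + exp(−a(theta − b)))
P_1 = 1/(1+e^{-3.5360}) = 0.9717
P_2 = 1/(1+e^{-1.6947}) = 0.8448
L = P_1 × P_2 = 0.9717 × 0.8448 = 0.82093

0.8209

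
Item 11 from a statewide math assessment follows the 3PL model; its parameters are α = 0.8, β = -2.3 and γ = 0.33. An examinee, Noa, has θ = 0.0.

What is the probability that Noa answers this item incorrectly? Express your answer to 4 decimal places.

0.0918

P(θ) = γ + (1 − γ) · 1 / (1 + exp(−α(θ − β)))
Exponent: 0.8 × (0.0 − (-2.3)) = 1.8400
1/(1 + e^{-1.8400}) = 0.8629
P = 0.33 + 0.67 × 0.8629 = 0.9082
P(incorrect) = 1 − 0.9082 = 0.0918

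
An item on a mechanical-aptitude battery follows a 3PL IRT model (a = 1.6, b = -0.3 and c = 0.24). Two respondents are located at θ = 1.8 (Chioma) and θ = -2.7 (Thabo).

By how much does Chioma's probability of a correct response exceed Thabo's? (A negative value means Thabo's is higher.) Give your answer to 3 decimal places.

P(θ) = c + (1 − c) · 1 / (1 + exp(−a(θ − b)))
P(Chioma) = 0.9745  [exponent 3.3600]
P(Thabo) = 0.2560  [exponent -3.8400]
Difference = 0.9745 − 0.2560 = 0.7185

0.718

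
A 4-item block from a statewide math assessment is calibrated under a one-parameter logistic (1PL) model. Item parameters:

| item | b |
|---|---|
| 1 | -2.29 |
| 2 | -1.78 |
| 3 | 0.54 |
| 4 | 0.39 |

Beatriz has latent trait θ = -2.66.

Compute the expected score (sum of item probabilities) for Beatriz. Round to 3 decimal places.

0.786

P(θ) = 1 / (1 + exp(−(θ − b)))
P_1 = 1/(1+e^{0.3700}) = 0.4085
P_2 = 1/(1+e^{0.8800}) = 0.2932
P_3 = 1/(1+e^{3.2000}) = 0.0392
P_4 = 1/(1+e^{3.0500}) = 0.0452
E[score] = 0.4085 + 0.2932 + 0.0392 + 0.0452 = 0.7861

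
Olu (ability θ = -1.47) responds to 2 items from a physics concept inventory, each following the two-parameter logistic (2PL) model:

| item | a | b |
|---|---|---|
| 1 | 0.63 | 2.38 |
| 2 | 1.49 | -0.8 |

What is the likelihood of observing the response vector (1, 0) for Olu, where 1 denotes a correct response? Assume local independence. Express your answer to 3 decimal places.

0.059

P(θ) = 1 / (1 + exp(−a(θ − b)))
P_1 = 1/(1+e^{2.4255}) = 0.0812
P_2 = 1/(1+e^{0.9983}) = 0.2693
L = P_1 × (1−P_2) = 0.0812 × 0.7307 = 0.05937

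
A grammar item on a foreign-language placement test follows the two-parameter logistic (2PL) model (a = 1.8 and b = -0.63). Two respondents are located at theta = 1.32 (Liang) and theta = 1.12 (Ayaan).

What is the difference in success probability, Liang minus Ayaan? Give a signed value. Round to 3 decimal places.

0.012

P(theta) = 1 / (1 + exp(−a(theta − b)))
P(Liang) = 0.9710  [exponent 3.5100]
P(Ayaan) = 0.9589  [exponent 3.1500]
Difference = 0.9710 − 0.9589 = 0.0121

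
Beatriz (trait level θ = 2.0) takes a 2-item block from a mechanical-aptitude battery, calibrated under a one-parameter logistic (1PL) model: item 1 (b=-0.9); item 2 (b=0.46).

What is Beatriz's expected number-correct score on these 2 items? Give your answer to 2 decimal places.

1.77

P(θ) = 1 / (1 + exp(−(θ − b)))
P_1 = 1/(1+e^{-2.9000}) = 0.9478
P_2 = 1/(1+e^{-1.5400}) = 0.8235
E[score] = 0.9478 + 0.8235 = 1.7713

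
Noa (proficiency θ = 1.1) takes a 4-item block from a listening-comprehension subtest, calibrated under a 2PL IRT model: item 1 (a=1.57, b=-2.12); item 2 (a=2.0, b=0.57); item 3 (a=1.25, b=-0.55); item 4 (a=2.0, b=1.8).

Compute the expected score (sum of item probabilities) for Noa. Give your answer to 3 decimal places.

2.821

P(θ) = 1 / (1 + exp(−a(θ − b)))
P_1 = 1/(1+e^{-5.0554}) = 0.9937
P_2 = 1/(1+e^{-1.0600}) = 0.7427
P_3 = 1/(1+e^{-2.0625}) = 0.8872
P_4 = 1/(1+e^{1.4000}) = 0.1978
E[score] = 0.9937 + 0.7427 + 0.8872 + 0.1978 = 2.8214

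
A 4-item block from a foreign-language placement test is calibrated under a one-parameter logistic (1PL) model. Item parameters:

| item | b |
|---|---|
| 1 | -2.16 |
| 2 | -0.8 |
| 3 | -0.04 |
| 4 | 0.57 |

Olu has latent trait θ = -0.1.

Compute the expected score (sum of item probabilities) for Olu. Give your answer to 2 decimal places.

P(θ) = 1 / (1 + exp(−(θ − b)))
P_1 = 1/(1+e^{-2.0600}) = 0.8870
P_2 = 1/(1+e^{-0.7000}) = 0.6682
P_3 = 1/(1+e^{0.0600}) = 0.4850
P_4 = 1/(1+e^{0.6700}) = 0.3385
E[score] = 0.8870 + 0.6682 + 0.4850 + 0.3385 = 2.3786

2.38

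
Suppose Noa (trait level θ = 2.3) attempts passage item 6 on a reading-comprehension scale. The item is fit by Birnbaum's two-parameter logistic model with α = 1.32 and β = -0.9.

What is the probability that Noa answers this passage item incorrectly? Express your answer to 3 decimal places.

P(θ) = 1 / (1 + exp(−α(θ − β)))
Exponent: 1.32 × (2.3 − (-0.9)) = 4.2240
1/(1 + e^{-4.2240}) = 0.9856
P(incorrect) = 1 − 0.9856 = 0.0144

0.014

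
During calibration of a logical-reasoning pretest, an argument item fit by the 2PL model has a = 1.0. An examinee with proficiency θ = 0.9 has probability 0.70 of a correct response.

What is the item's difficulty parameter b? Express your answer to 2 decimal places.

0.05

P(θ) = 1 / (1 + exp(−a(θ − b)))
logit(0.70) = ln(0.70/0.30) = 0.8473
b = θ − logit/(a) = 0.9 − 0.8473/1.0000 = 0.0527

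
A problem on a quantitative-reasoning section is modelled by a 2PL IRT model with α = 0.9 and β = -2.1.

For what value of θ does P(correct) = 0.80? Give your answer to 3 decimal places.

P(θ) = 1 / (1 + exp(−α(θ − β)))
logit = ln(0.8000/0.2000) = 1.3863
θ = β + logit/(α) = -2.1 + 1.3863/0.9000 = -0.5597

-0.560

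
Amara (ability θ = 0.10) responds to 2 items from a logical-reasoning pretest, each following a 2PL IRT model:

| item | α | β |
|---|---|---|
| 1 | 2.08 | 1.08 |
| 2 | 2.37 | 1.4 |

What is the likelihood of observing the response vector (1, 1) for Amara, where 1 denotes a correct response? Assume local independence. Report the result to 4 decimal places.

P(θ) = 1 / (1 + exp(−α(θ − β)))
P_1 = 1/(1+e^{2.0384}) = 0.1152
P_2 = 1/(1+e^{3.0810}) = 0.0439
L = P_1 × P_2 = 0.1152 × 0.0439 = 0.00506

0.0051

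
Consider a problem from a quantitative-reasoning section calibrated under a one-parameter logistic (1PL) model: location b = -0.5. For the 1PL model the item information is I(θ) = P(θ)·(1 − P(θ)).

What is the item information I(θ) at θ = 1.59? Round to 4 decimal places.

0.0980

P = 1/(1+e^{-2.0900}) = 0.8899
P(1−P) = 0.8899 × 0.1101 = 0.0980
I = P(1−P) = 0.09796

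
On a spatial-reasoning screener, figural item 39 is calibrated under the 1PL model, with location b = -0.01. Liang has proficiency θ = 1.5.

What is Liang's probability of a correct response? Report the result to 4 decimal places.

P(θ) = 1 / (1 + exp(−(θ − b)))
Exponent: (1.5 − (-0.01)) = 1.5100
1/(1 + e^{-1.5100}) = 0.8191
P = 0.8191

0.8191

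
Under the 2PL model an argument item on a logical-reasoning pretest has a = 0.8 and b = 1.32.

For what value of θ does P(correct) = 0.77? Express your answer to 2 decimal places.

P(θ) = 1 / (1 + exp(−a(θ − b)))
logit = ln(0.7700/0.2300) = 1.2083
θ = b + logit/(a) = 1.32 + 1.2083/0.8000 = 2.8304

2.83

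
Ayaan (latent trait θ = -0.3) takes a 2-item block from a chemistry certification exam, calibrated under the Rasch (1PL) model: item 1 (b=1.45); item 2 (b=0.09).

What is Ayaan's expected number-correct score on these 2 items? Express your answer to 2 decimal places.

P(θ) = 1 / (1 + exp(−(θ − b)))
P_1 = 1/(1+e^{1.7500}) = 0.1480
P_2 = 1/(1+e^{0.3900}) = 0.4037
E[score] = 0.1480 + 0.4037 = 0.5518

0.55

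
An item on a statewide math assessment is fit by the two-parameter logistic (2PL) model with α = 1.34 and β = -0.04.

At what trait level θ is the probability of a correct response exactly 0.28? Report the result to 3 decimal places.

P(θ) = 1 / (1 + exp(−α(θ − β)))
logit = ln(0.2800/0.7200) = -0.9445
θ = β + logit/(α) = -0.04 + (-0.9445)/1.3400 = -0.7448

-0.745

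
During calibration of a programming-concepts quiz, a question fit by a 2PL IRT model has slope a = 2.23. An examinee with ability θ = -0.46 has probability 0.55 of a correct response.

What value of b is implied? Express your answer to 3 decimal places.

-0.550

P(θ) = 1 / (1 + exp(−a(θ − b)))
logit(0.55) = ln(0.55/0.45) = 0.2007
b = θ − logit/(a) = -0.46 − 0.2007/2.2300 = -0.5500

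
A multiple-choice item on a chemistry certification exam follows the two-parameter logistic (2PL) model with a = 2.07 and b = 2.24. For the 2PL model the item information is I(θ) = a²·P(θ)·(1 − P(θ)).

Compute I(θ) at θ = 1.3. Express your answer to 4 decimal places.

0.4687

P = 1/(1+e^{1.9458}) = 0.1250
P(1−P) = 0.1250 × 0.8750 = 0.1094
I = a² × P(1−P) = 2.07² × 0.1094 = 0.46870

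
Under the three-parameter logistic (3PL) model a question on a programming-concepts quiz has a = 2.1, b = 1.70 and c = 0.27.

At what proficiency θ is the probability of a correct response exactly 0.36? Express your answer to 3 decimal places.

0.766

P(θ) = c + (1 − c) · 1 / (1 + exp(−a(θ − b)))
Remove guessing floor: (0.36 − 0.27)/(1 − 0.27) = 0.1233
logit = ln(0.1233/0.8767) = -1.9617
θ = b + logit/(a) = 1.70 + (-1.9617)/2.1000 = 0.7659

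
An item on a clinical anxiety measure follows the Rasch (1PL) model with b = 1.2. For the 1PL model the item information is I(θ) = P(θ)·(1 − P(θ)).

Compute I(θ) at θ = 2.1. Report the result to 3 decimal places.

0.206

P = 1/(1+e^{-0.9000}) = 0.7109
P(1−P) = 0.7109 × 0.2891 = 0.2055
I = P(1−P) = 0.20550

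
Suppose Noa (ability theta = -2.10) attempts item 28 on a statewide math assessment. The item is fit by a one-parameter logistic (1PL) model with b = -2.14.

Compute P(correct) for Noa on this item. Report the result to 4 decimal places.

P(theta) = 1 / (1 + exp(−(theta − b)))
Exponent: (-2.10 − (-2.14)) = 0.0400
1/(1 + e^{-0.0400}) = 0.5100
P = 0.5100

0.5100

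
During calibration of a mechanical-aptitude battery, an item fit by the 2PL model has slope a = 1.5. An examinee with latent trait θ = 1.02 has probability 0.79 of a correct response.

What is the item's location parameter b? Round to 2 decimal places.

0.14

P(θ) = 1 / (1 + exp(−a(θ − b)))
logit(0.79) = ln(0.79/0.21) = 1.3249
b = θ − logit/(a) = 1.02 − 1.3249/1.5000 = 0.1367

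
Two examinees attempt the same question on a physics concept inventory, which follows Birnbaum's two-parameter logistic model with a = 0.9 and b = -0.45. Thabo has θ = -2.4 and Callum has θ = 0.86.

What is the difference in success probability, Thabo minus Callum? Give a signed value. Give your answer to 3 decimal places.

P(θ) = 1 / (1 + exp(−a(θ − b)))
P(Thabo) = 0.1474  [exponent -1.7550]
P(Callum) = 0.7648  [exponent 1.1790]
Difference = 0.1474 − 0.7648 = -0.6174

-0.617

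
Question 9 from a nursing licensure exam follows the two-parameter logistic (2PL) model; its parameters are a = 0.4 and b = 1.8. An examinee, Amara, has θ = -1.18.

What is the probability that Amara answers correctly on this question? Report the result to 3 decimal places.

0.233

P(θ) = 1 / (1 + exp(−a(θ − b)))
Exponent: 0.4 × (-1.18 − 1.8) = -1.1920
1/(1 + e^{1.1920}) = 0.2329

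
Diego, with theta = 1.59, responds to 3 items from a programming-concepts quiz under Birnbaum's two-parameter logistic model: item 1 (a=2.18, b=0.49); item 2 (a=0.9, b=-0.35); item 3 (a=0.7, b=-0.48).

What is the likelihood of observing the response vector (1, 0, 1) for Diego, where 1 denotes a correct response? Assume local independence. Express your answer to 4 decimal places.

P(theta) = 1 / (1 + exp(−a(theta − b)))
P_1 = 1/(1+e^{-2.3980}) = 0.9167
P_2 = 1/(1+e^{-1.7460}) = 0.8514
P_3 = 1/(1+e^{-1.4490}) = 0.8098
L = P_1 × (1−P_2) × P_3 = 0.9167 × 0.1486 × 0.8098 = 0.11028

0.1103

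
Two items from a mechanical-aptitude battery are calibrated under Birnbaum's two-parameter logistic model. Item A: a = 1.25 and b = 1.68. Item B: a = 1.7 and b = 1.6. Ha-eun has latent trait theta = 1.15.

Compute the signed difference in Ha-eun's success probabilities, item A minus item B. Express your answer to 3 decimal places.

0.023

P(theta) = 1 / (1 + exp(−a(theta − b)))
P_A = 0.3402
P_B = 0.3176
P_A − P_B = 0.0226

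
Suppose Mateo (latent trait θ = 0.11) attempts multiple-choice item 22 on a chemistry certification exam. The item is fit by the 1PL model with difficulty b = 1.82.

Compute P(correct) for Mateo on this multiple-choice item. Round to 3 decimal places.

0.153

P(θ) = 1 / (1 + exp(−(θ − b)))
Exponent: (0.11 − 1.82) = -1.7100
1/(1 + e^{1.7100}) = 0.1532
P = 0.1532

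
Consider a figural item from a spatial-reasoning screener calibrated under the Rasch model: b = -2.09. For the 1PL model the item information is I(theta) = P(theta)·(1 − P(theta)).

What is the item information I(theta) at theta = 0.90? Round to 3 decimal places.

P = 1/(1+e^{-2.9900}) = 0.9521
P(1−P) = 0.9521 × 0.0479 = 0.0456
I = P(1−P) = 0.04559

0.046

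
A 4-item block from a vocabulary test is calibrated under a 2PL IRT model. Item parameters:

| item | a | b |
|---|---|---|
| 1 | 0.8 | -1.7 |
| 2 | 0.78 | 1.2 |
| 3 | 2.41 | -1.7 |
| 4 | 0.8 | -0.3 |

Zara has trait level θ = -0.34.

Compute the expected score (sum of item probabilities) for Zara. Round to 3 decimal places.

P(θ) = 1 / (1 + exp(−a(θ − b)))
P_1 = 1/(1+e^{-1.0880}) = 0.7480
P_2 = 1/(1+e^{1.2012}) = 0.2313
P_3 = 1/(1+e^{-3.2776}) = 0.9637
P_4 = 1/(1+e^{0.0320}) = 0.4920
E[score] = 0.7480 + 0.2313 + 0.9637 + 0.4920 = 2.4349

2.435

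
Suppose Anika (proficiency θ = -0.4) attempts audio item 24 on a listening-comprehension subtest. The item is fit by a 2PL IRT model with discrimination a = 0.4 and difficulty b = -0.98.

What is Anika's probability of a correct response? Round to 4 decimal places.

0.5577

P(θ) = 1 / (1 + exp(−a(θ − b)))
Exponent: 0.4 × (-0.4 − (-0.98)) = 0.2320
1/(1 + e^{-0.2320}) = 0.5577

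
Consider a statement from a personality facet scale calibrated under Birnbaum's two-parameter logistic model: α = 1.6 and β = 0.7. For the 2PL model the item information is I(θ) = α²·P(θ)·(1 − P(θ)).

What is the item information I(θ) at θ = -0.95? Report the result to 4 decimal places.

P = 1/(1+e^{2.6400}) = 0.0666
P(1−P) = 0.0666 × 0.9334 = 0.0622
I = α² × P(1−P) = 1.6² × 0.0622 = 0.15916

0.1592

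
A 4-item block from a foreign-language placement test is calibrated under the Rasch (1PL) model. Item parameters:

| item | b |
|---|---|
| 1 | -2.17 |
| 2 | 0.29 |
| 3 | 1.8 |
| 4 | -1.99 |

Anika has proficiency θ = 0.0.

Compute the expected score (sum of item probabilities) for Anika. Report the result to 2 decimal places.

P(θ) = 1 / (1 + exp(−(θ − b)))
P_1 = 1/(1+e^{-2.1700}) = 0.8975
P_2 = 1/(1+e^{0.2900}) = 0.4280
P_3 = 1/(1+e^{1.8000}) = 0.1419
P_4 = 1/(1+e^{-1.9900}) = 0.8797
E[score] = 0.8975 + 0.4280 + 0.1419 + 0.8797 = 2.3471

2.35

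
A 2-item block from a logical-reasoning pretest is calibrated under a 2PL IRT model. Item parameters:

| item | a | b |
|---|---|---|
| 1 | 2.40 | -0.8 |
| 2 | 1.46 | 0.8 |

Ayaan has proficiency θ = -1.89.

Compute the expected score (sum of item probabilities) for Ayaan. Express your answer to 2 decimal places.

P(θ) = 1 / (1 + exp(−a(θ − b)))
P_1 = 1/(1+e^{2.6160}) = 0.0681
P_2 = 1/(1+e^{3.9274}) = 0.0193
E[score] = 0.0681 + 0.0193 = 0.0874

0.09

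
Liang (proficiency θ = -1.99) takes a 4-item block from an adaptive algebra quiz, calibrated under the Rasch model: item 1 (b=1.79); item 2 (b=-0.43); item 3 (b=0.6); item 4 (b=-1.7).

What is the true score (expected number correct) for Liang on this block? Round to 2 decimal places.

P(θ) = 1 / (1 + exp(−(θ − b)))
P_1 = 1/(1+e^{3.7800}) = 0.0223
P_2 = 1/(1+e^{1.5600}) = 0.1736
P_3 = 1/(1+e^{2.5900}) = 0.0698
P_4 = 1/(1+e^{0.2900}) = 0.4280
E[score] = 0.0223 + 0.1736 + 0.0698 + 0.4280 = 0.6937

0.69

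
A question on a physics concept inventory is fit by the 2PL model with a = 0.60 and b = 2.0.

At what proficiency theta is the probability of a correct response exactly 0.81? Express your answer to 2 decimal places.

4.42

P(theta) = 1 / (1 + exp(−a(theta − b)))
logit = ln(0.8100/0.1900) = 1.4500
theta = b + logit/(a) = 2.0 + 1.4500/0.6000 = 4.4167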